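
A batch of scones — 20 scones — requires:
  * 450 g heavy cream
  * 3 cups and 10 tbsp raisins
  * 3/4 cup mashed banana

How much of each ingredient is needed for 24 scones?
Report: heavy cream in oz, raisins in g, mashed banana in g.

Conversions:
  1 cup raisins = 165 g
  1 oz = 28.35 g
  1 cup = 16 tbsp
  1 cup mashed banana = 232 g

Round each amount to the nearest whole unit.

Scaling factor: 24/20 = 6/5 = 1.2.
heavy cream: 450 g × 6/5 ÷ 28.35 g/oz ≈ 19 oz
raisins: (3 cup + 10 tbsp = 3.625 cup) × 6/5 × 165 g/cup ≈ 718 g
mashed banana: 0.75 cup × 6/5 × 232 g/cup ≈ 209 g

heavy cream: 19 oz; raisins: 718 g; mashed banana: 209 g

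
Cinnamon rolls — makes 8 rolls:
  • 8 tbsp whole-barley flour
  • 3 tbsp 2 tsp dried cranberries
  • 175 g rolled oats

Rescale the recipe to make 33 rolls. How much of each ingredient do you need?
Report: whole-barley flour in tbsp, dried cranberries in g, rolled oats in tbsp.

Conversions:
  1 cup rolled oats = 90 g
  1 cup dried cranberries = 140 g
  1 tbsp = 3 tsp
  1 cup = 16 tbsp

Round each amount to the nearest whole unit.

Scaling factor: 33/8 = 4.125.
whole-barley flour: 8 tbsp × 33/8 = 33 tbsp
dried cranberries: (3 tbsp + 2 tsp = 11/3 tbsp) × 33/8 ÷ 16 tbsp/cup × 140 g/cup ≈ 132 g
rolled oats: 175 g × 33/8 ÷ 90 g/cup × 16 tbsp/cup ≈ 128 tbsp

whole-barley flour: 33 tbsp; dried cranberries: 132 g; rolled oats: 128 tbsp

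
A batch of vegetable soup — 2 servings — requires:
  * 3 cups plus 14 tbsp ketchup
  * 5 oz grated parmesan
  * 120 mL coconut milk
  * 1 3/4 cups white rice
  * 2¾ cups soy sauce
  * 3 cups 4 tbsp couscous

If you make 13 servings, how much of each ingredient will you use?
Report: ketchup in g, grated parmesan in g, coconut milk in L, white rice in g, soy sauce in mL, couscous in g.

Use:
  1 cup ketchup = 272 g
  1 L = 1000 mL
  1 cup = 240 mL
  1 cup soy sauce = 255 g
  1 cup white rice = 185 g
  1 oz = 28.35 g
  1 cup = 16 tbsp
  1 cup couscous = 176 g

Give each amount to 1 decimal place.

Scaling factor: 13/2 = 6.5.
ketchup: (3 cup + 14 tbsp = 3.875 cup) × 13/2 × 272 g/cup = 6851.0 g
grated parmesan: 5 oz × 13/2 × 28.35 g/oz ≈ 921.4 g
coconut milk: 120 mL × 13/2 ÷ 1000 mL/L ≈ 0.8 L
white rice: 1.75 cup × 13/2 × 185 g/cup ≈ 2104.4 g
soy sauce: 2.75 cup × 13/2 × 240 mL/cup = 4290.0 mL
couscous: (3 cup + 4 tbsp = 3.25 cup) × 13/2 × 176 g/cup = 3718.0 g

ketchup: 6851.0 g; grated parmesan: 921.4 g; coconut milk: 0.8 L; white rice: 2104.4 g; soy sauce: 4290.0 mL; couscous: 3718.0 g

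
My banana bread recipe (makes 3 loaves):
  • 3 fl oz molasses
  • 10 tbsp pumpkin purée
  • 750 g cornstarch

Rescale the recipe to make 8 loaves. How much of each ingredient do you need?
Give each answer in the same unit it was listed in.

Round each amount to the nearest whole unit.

molasses: 8 fl oz; pumpkin purée: 27 tbsp; cornstarch: 2000 g

Scaling factor: 8/3.
molasses: 3 fl oz × 8/3 = 8 fl oz
pumpkin purée: 10 tbsp × 8/3 ≈ 27 tbsp
cornstarch: 750 g × 8/3 = 2000 g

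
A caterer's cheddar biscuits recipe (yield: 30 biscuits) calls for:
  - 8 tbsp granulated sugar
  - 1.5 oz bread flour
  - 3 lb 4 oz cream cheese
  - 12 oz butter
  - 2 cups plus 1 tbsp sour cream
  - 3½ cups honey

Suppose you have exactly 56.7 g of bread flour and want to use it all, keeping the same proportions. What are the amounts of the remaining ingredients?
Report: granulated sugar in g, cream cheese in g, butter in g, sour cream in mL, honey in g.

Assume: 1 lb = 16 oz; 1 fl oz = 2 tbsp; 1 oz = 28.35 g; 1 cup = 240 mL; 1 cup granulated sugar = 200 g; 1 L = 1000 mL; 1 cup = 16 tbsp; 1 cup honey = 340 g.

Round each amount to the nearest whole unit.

granulated sugar: 133 g; cream cheese: 1966 g; butter: 454 g; sour cream: 660 mL; honey: 1587 g

The original recipe has 42.525 g of bread flour, so the scaling factor is 56.7 ÷ 42.525 = 4/3.
granulated sugar: 8 tbsp × 4/3 ÷ 16 tbsp/cup × 200 g/cup ≈ 133 g
cream cheese: (3 lb + 4 oz = 3.25 lb) × 4/3 × 16 oz/lb × 28.35 g/oz ≈ 1966 g
butter: 12 oz × 4/3 × 28.35 g/oz ≈ 454 g
sour cream: (2 cup + 1 tbsp = 2.0625 cup) × 4/3 × 240 mL/cup = 660 mL
honey: 3.5 cup × 4/3 × 340 g/cup ≈ 1587 g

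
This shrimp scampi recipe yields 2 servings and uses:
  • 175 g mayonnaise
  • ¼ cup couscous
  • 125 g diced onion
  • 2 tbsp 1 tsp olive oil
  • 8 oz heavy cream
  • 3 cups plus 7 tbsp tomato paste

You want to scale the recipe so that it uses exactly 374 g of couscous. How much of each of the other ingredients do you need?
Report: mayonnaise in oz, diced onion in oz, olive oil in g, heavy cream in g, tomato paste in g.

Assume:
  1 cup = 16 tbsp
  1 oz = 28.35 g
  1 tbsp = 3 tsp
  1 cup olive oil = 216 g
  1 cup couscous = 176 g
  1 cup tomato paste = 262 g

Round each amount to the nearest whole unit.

The original recipe has 44 g of couscous, so the scaling factor is 374 ÷ 44 = 17/2 = 8.5.
mayonnaise: 175 g × 17/2 ÷ 28.35 g/oz ≈ 52 oz
diced onion: 125 g × 17/2 ÷ 28.35 g/oz ≈ 37 oz
olive oil: (2 tbsp + 1 tsp = 7/3 tbsp) × 17/2 ÷ 16 tbsp/cup × 216 g/cup ≈ 268 g
heavy cream: 8 oz × 17/2 × 28.35 g/oz ≈ 1928 g
tomato paste: (3 cup + 7 tbsp = 3.4375 cup) × 17/2 × 262 g/cup ≈ 7655 g

mayonnaise: 52 oz; diced onion: 37 oz; olive oil: 268 g; heavy cream: 1928 g; tomato paste: 7655 g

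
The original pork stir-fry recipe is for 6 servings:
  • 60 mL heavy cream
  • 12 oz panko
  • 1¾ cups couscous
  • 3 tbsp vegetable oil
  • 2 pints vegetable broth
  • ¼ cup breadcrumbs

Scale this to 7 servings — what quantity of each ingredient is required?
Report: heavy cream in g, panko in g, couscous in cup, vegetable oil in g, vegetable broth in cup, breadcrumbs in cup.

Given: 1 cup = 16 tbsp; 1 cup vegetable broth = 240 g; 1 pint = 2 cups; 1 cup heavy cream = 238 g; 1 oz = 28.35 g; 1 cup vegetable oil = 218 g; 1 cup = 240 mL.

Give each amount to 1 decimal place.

Scaling factor: 7/6.
heavy cream: 60 mL × 7/6 ÷ 240 mL/cup × 238 g/cup ≈ 69.4 g
panko: 12 oz × 7/6 × 28.35 g/oz = 396.9 g
couscous: 1.75 cup × 7/6 ≈ 2.0 cup
vegetable oil: 3 tbsp × 7/6 ÷ 16 tbsp/cup × 218 g/cup ≈ 47.7 g
vegetable broth: 2 pint × 7/6 × 2 cup/pint ≈ 4.7 cup
breadcrumbs: 0.25 cup × 7/6 ≈ 0.3 cup

heavy cream: 69.4 g; panko: 396.9 g; couscous: 2.0 cup; vegetable oil: 47.7 g; vegetable broth: 4.7 cup; breadcrumbs: 0.3 cup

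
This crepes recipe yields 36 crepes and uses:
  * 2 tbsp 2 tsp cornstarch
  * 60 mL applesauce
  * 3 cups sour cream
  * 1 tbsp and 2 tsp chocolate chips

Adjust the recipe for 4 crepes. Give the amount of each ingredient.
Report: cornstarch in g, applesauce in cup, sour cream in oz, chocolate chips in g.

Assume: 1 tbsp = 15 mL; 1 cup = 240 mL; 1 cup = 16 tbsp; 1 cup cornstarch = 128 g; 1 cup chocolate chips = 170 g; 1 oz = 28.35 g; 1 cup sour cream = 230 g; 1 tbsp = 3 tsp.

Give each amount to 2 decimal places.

cornstarch: 2.37 g; applesauce: 0.03 cup; sour cream: 2.70 oz; chocolate chips: 1.97 g

Scaling factor: 4/36 = 1/9.
cornstarch: (2 tbsp + 2 tsp = 8/3 tbsp) × 1/9 ÷ 16 tbsp/cup × 128 g/cup ≈ 2.37 g
applesauce: 60 mL × 1/9 ÷ 240 mL/cup ≈ 0.03 cup
sour cream: 3 cup × 1/9 × 230 g/cup ÷ 28.35 g/oz ≈ 2.70 oz
chocolate chips: (1 tbsp + 2 tsp = 5/3 tbsp) × 1/9 ÷ 16 tbsp/cup × 170 g/cup ≈ 1.97 g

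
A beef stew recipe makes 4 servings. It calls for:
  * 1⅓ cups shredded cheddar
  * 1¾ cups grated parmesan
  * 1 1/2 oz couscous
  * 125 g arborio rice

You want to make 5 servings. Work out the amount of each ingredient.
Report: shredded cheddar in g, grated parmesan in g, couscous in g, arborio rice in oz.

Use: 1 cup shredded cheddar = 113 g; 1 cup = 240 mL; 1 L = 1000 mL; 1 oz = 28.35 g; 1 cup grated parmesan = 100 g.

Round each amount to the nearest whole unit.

Scaling factor: 5/4 = 1.25.
shredded cheddar: 4/3 cup × 5/4 × 113 g/cup ≈ 188 g
grated parmesan: 1.75 cup × 5/4 × 100 g/cup ≈ 219 g
couscous: 1.5 oz × 5/4 × 28.35 g/oz ≈ 53 g
arborio rice: 125 g × 5/4 ÷ 28.35 g/oz ≈ 6 oz

shredded cheddar: 188 g; grated parmesan: 219 g; couscous: 53 g; arborio rice: 6 oz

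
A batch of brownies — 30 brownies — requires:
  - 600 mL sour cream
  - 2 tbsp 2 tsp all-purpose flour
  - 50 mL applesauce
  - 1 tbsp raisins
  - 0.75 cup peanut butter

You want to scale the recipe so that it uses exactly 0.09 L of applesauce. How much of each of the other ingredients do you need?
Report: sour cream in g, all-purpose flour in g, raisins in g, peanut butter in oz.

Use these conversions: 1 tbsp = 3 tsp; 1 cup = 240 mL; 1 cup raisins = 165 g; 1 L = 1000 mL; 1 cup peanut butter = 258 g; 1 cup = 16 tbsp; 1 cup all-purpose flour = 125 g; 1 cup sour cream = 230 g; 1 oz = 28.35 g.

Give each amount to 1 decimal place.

The original recipe has 0.05 L of applesauce, so the scaling factor is 0.09 ÷ 0.05 = 9/5 = 1.8.
sour cream: 600 mL × 9/5 ÷ 240 mL/cup × 230 g/cup = 1035.0 g
all-purpose flour: (2 tbsp + 2 tsp = 8/3 tbsp) × 9/5 ÷ 16 tbsp/cup × 125 g/cup = 37.5 g
raisins: 1 tbsp × 9/5 ÷ 16 tbsp/cup × 165 g/cup ≈ 18.6 g
peanut butter: 0.75 cup × 9/5 × 258 g/cup ÷ 28.35 g/oz ≈ 12.3 oz

sour cream: 1035.0 g; all-purpose flour: 37.5 g; raisins: 18.6 g; peanut butter: 12.3 oz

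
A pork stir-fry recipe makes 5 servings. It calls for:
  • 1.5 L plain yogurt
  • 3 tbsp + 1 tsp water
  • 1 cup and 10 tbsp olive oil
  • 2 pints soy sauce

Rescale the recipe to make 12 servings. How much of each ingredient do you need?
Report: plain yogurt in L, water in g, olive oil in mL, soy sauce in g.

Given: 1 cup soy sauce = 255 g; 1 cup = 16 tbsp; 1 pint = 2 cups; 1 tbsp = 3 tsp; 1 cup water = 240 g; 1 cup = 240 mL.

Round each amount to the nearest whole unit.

Scaling factor: 12/5 = 2.4.
plain yogurt: 1.5 L × 12/5 ≈ 4 L
water: (3 tbsp + 1 tsp = 10/3 tbsp) × 12/5 ÷ 16 tbsp/cup × 240 g/cup = 120 g
olive oil: (1 cup + 10 tbsp = 1.625 cup) × 12/5 × 240 mL/cup = 936 mL
soy sauce: 2 pint × 12/5 × 2 cup/pint × 255 g/cup = 2448 g

plain yogurt: 4 L; water: 120 g; olive oil: 936 mL; soy sauce: 2448 g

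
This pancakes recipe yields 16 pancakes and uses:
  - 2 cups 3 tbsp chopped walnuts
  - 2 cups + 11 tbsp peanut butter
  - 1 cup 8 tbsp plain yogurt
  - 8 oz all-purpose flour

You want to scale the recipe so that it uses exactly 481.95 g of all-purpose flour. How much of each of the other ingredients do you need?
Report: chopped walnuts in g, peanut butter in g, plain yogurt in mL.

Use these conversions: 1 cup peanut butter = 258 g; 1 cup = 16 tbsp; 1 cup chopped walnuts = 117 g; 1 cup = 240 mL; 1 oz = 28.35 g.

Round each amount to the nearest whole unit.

chopped walnuts: 544 g; peanut butter: 1473 g; plain yogurt: 765 mL

The original recipe has 226.8 g of all-purpose flour, so the scaling factor is 481.95 ÷ 226.8 = 17/8 = 2.125.
chopped walnuts: (2 cup + 3 tbsp = 2.1875 cup) × 17/8 × 117 g/cup ≈ 544 g
peanut butter: (2 cup + 11 tbsp = 2.6875 cup) × 17/8 × 258 g/cup ≈ 1473 g
plain yogurt: (1 cup + 8 tbsp = 1.5 cup) × 17/8 × 240 mL/cup = 765 mL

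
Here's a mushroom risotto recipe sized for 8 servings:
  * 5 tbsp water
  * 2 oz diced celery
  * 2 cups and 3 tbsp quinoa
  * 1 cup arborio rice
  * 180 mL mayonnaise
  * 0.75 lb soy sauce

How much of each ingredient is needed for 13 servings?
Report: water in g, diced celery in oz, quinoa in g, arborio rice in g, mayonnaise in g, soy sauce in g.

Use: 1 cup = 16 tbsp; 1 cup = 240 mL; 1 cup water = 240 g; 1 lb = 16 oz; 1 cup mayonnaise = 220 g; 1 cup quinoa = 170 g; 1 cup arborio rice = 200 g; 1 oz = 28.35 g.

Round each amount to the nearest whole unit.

Scaling factor: 13/8 = 1.625.
water: 5 tbsp × 13/8 ÷ 16 tbsp/cup × 240 g/cup ≈ 122 g
diced celery: 2 oz × 13/8 ≈ 3 oz
quinoa: (2 cup + 3 tbsp = 2.1875 cup) × 13/8 × 170 g/cup ≈ 604 g
arborio rice: 1 cup × 13/8 × 200 g/cup = 325 g
mayonnaise: 180 mL × 13/8 ÷ 240 mL/cup × 220 g/cup ≈ 268 g
soy sauce: 0.75 lb × 13/8 × 16 oz/lb × 28.35 g/oz ≈ 553 g

water: 122 g; diced celery: 3 oz; quinoa: 604 g; arborio rice: 325 g; mayonnaise: 268 g; soy sauce: 553 g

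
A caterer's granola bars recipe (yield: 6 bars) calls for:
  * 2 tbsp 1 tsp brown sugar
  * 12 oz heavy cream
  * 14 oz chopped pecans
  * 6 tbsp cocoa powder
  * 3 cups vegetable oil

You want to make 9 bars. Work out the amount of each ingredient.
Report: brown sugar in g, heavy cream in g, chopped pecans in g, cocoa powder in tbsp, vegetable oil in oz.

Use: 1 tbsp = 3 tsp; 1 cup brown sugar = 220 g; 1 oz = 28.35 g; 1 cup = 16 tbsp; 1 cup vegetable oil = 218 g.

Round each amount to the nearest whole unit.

brown sugar: 48 g; heavy cream: 510 g; chopped pecans: 595 g; cocoa powder: 9 tbsp; vegetable oil: 35 oz

Scaling factor: 9/6 = 3/2 = 1.5.
brown sugar: (2 tbsp + 1 tsp = 7/3 tbsp) × 3/2 ÷ 16 tbsp/cup × 220 g/cup ≈ 48 g
heavy cream: 12 oz × 3/2 × 28.35 g/oz ≈ 510 g
chopped pecans: 14 oz × 3/2 × 28.35 g/oz ≈ 595 g
cocoa powder: 6 tbsp × 3/2 = 9 tbsp
vegetable oil: 3 cup × 3/2 × 218 g/cup ÷ 28.35 g/oz ≈ 35 oz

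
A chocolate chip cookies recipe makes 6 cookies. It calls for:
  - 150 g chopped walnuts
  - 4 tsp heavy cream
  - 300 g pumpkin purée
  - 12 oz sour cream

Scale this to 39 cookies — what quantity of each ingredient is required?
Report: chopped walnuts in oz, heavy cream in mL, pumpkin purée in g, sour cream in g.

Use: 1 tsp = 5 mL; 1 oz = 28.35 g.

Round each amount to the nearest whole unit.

chopped walnuts: 34 oz; heavy cream: 130 mL; pumpkin purée: 1950 g; sour cream: 2211 g

Scaling factor: 39/6 = 13/2 = 6.5.
chopped walnuts: 150 g × 13/2 ÷ 28.35 g/oz ≈ 34 oz
heavy cream: 4 tsp × 13/2 × 5 mL/tsp = 130 mL
pumpkin purée: 300 g × 13/2 = 1950 g
sour cream: 12 oz × 13/2 × 28.35 g/oz ≈ 2211 g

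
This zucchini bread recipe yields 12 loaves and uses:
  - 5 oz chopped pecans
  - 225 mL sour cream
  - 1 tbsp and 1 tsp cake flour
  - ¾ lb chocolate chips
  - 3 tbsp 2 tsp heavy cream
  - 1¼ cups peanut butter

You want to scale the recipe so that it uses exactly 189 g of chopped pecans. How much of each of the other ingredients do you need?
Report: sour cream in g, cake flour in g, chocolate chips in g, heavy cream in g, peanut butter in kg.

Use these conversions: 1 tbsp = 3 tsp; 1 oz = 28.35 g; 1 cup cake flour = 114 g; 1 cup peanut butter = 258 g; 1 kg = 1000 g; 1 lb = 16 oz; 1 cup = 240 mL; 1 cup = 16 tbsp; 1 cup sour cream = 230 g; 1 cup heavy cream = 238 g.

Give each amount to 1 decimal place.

The original recipe has 141.75 g of chopped pecans, so the scaling factor is 189 ÷ 141.75 = 4/3.
sour cream: 225 mL × 4/3 ÷ 240 mL/cup × 230 g/cup = 287.5 g
cake flour: (1 tbsp + 1 tsp = 4/3 tbsp) × 4/3 ÷ 16 tbsp/cup × 114 g/cup ≈ 12.7 g
chocolate chips: 0.75 lb × 4/3 × 16 oz/lb × 28.35 g/oz = 453.6 g
heavy cream: (3 tbsp + 2 tsp = 11/3 tbsp) × 4/3 ÷ 16 tbsp/cup × 238 g/cup ≈ 72.7 g
peanut butter: 1.25 cup × 4/3 × 258 g/cup ÷ 1000 g/kg ≈ 0.4 kg

sour cream: 287.5 g; cake flour: 12.7 g; chocolate chips: 453.6 g; heavy cream: 72.7 g; peanut butter: 0.4 kg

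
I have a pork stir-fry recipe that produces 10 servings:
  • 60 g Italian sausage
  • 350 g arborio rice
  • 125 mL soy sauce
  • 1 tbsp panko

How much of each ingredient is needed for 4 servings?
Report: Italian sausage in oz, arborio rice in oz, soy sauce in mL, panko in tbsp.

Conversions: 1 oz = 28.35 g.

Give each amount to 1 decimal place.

Italian sausage: 0.8 oz; arborio rice: 4.9 oz; soy sauce: 50.0 mL; panko: 0.4 tbsp

Scaling factor: 4/10 = 2/5 = 0.4.
Italian sausage: 60 g × 2/5 ÷ 28.35 g/oz ≈ 0.8 oz
arborio rice: 350 g × 2/5 ÷ 28.35 g/oz ≈ 4.9 oz
soy sauce: 125 mL × 2/5 = 50.0 mL
panko: 1 tbsp × 2/5 = 0.4 tbsp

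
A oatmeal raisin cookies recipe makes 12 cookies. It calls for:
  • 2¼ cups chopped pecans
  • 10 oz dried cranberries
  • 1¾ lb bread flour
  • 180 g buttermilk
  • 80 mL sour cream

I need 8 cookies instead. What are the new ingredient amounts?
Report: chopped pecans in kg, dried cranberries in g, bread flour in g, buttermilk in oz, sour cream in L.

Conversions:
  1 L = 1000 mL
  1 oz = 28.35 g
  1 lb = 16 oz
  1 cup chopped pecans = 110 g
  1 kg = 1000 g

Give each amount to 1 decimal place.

Scaling factor: 8/12 = 2/3.
chopped pecans: 2.25 cup × 2/3 × 110 g/cup ÷ 1000 g/kg ≈ 0.2 kg
dried cranberries: 10 oz × 2/3 × 28.35 g/oz = 189.0 g
bread flour: 1.75 lb × 2/3 × 16 oz/lb × 28.35 g/oz = 529.2 g
buttermilk: 180 g × 2/3 ÷ 28.35 g/oz ≈ 4.2 oz
sour cream: 80 mL × 2/3 ÷ 1000 mL/L ≈ 0.1 L

chopped pecans: 0.2 kg; dried cranberries: 189.0 g; bread flour: 529.2 g; buttermilk: 4.2 oz; sour cream: 0.1 L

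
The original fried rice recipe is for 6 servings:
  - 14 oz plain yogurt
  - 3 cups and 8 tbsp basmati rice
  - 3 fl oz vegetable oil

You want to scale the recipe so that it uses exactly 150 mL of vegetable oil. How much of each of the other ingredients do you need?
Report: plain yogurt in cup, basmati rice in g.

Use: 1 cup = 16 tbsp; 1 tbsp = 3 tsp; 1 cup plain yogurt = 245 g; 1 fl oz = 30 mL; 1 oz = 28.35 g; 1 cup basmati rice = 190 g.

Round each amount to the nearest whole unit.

plain yogurt: 3 cup; basmati rice: 1108 g

The original recipe has 90 mL of vegetable oil, so the scaling factor is 150 ÷ 90 = 5/3.
plain yogurt: 14 oz × 5/3 × 28.35 g/oz ÷ 245 g/cup ≈ 3 cup
basmati rice: (3 cup + 8 tbsp = 3.5 cup) × 5/3 × 190 g/cup ≈ 1108 g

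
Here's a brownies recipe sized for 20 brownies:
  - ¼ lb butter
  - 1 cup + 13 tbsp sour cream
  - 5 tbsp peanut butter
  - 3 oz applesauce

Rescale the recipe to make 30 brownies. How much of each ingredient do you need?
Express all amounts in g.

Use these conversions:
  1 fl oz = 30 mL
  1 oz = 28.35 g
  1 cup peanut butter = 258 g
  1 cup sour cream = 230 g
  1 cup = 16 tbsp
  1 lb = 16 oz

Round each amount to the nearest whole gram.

Scaling factor: 30/20 = 3/2 = 1.5.
butter: 0.25 lb × 3/2 × 16 oz/lb × 28.35 g/oz ≈ 170 g
sour cream: (1 cup + 13 tbsp = 1.8125 cup) × 3/2 × 230 g/cup ≈ 625 g
peanut butter: 5 tbsp × 3/2 ÷ 16 tbsp/cup × 258 g/cup ≈ 121 g
applesauce: 3 oz × 3/2 × 28.35 g/oz ≈ 128 g

butter: 170 g; sour cream: 625 g; peanut butter: 121 g; applesauce: 128 g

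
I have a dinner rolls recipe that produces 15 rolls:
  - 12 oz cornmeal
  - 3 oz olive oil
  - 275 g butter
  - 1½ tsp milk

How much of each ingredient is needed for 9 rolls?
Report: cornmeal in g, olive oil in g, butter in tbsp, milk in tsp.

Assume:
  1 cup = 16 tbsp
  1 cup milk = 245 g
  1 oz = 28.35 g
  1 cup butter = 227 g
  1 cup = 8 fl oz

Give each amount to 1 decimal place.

cornmeal: 204.1 g; olive oil: 51.0 g; butter: 11.6 tbsp; milk: 0.9 tsp

Scaling factor: 9/15 = 3/5 = 0.6.
cornmeal: 12 oz × 3/5 × 28.35 g/oz ≈ 204.1 g
olive oil: 3 oz × 3/5 × 28.35 g/oz ≈ 51.0 g
butter: 275 g × 3/5 ÷ 227 g/cup × 16 tbsp/cup ≈ 11.6 tbsp
milk: 1.5 tsp × 3/5 = 0.9 tsp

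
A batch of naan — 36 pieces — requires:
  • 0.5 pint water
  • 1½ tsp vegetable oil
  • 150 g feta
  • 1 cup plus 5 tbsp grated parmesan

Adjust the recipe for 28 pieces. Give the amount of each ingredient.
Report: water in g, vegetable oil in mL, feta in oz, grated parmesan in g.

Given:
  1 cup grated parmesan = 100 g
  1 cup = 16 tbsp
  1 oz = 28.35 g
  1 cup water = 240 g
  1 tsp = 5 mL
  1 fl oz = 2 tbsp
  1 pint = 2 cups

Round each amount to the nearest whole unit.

Scaling factor: 28/36 = 7/9.
water: 0.5 pint × 7/9 × 2 cup/pint × 240 g/cup ≈ 187 g
vegetable oil: 1.5 tsp × 7/9 × 5 mL/tsp ≈ 6 mL
feta: 150 g × 7/9 ÷ 28.35 g/oz ≈ 4 oz
grated parmesan: (1 cup + 5 tbsp = 1.3125 cup) × 7/9 × 100 g/cup ≈ 102 g

water: 187 g; vegetable oil: 6 mL; feta: 4 oz; grated parmesan: 102 g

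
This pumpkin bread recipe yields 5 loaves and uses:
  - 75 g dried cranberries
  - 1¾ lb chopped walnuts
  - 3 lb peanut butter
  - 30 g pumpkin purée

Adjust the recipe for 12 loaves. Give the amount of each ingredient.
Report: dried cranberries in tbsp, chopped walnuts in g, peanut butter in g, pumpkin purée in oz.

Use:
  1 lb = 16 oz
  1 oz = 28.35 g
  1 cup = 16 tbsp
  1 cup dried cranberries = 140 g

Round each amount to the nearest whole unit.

Scaling factor: 12/5 = 2.4.
dried cranberries: 75 g × 12/5 ÷ 140 g/cup × 16 tbsp/cup ≈ 21 tbsp
chopped walnuts: 1.75 lb × 12/5 × 16 oz/lb × 28.35 g/oz ≈ 1905 g
peanut butter: 3 lb × 12/5 × 16 oz/lb × 28.35 g/oz ≈ 3266 g
pumpkin purée: 30 g × 12/5 ÷ 28.35 g/oz ≈ 3 oz

dried cranberries: 21 tbsp; chopped walnuts: 1905 g; peanut butter: 3266 g; pumpkin purée: 3 oz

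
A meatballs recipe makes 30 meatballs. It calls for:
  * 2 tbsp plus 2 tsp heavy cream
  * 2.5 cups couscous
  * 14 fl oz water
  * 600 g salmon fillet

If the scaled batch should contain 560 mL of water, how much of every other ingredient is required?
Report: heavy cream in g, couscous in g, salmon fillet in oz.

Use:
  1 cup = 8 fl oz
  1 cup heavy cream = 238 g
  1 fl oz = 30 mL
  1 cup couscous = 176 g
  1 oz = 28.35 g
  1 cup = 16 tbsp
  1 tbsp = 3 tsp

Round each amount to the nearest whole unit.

heavy cream: 53 g; couscous: 587 g; salmon fillet: 28 oz

The original recipe has 420 mL of water, so the scaling factor is 560 ÷ 420 = 4/3.
heavy cream: (2 tbsp + 2 tsp = 8/3 tbsp) × 4/3 ÷ 16 tbsp/cup × 238 g/cup ≈ 53 g
couscous: 2.5 cup × 4/3 × 176 g/cup ≈ 587 g
salmon fillet: 600 g × 4/3 ÷ 28.35 g/oz ≈ 28 oz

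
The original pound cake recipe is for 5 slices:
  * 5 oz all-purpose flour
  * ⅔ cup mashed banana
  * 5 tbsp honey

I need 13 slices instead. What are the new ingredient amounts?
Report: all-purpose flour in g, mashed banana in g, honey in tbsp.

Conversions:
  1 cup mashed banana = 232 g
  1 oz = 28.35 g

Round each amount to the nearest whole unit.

all-purpose flour: 369 g; mashed banana: 402 g; honey: 13 tbsp

Scaling factor: 13/5 = 2.6.
all-purpose flour: 5 oz × 13/5 × 28.35 g/oz ≈ 369 g
mashed banana: 2/3 cup × 13/5 × 232 g/cup ≈ 402 g
honey: 5 tbsp × 13/5 = 13 tbsp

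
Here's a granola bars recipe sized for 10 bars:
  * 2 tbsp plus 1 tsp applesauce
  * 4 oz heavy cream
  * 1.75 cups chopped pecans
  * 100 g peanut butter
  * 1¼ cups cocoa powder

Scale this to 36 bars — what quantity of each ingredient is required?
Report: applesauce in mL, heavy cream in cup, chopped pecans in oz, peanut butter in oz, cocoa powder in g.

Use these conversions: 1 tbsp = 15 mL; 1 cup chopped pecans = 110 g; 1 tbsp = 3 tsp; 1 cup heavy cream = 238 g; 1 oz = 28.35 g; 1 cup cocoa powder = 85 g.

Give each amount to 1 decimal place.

applesauce: 126.0 mL; heavy cream: 1.7 cup; chopped pecans: 24.4 oz; peanut butter: 12.7 oz; cocoa powder: 382.5 g

Scaling factor: 36/10 = 18/5 = 3.6.
applesauce: (2 tbsp + 1 tsp = 7/3 tbsp) × 18/5 × 15 mL/tbsp = 126.0 mL
heavy cream: 4 oz × 18/5 × 28.35 g/oz ÷ 238 g/cup ≈ 1.7 cup
chopped pecans: 1.75 cup × 18/5 × 110 g/cup ÷ 28.35 g/oz ≈ 24.4 oz
peanut butter: 100 g × 18/5 ÷ 28.35 g/oz ≈ 12.7 oz
cocoa powder: 1.25 cup × 18/5 × 85 g/cup = 382.5 g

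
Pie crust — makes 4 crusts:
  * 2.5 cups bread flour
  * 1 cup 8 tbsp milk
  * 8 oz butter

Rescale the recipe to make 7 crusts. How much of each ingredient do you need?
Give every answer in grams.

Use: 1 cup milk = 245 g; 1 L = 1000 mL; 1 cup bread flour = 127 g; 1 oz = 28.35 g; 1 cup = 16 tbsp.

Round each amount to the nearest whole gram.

Scaling factor: 7/4 = 1.75.
bread flour: 2.5 cup × 7/4 × 127 g/cup ≈ 556 g
milk: (1 cup + 8 tbsp = 1.5 cup) × 7/4 × 245 g/cup ≈ 643 g
butter: 8 oz × 7/4 × 28.35 g/oz ≈ 397 g

bread flour: 556 g; milk: 643 g; butter: 397 g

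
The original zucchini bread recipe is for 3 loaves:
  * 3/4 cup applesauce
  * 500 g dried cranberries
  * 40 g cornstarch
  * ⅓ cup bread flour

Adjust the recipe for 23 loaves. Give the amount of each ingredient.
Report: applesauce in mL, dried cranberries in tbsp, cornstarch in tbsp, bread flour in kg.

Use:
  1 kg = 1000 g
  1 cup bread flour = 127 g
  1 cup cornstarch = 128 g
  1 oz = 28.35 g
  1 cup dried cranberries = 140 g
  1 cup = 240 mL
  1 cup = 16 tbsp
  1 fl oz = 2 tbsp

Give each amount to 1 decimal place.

applesauce: 1380.0 mL; dried cranberries: 438.1 tbsp; cornstarch: 38.3 tbsp; bread flour: 0.3 kg

Scaling factor: 23/3.
applesauce: 0.75 cup × 23/3 × 240 mL/cup = 1380.0 mL
dried cranberries: 500 g × 23/3 ÷ 140 g/cup × 16 tbsp/cup ≈ 438.1 tbsp
cornstarch: 40 g × 23/3 ÷ 128 g/cup × 16 tbsp/cup ≈ 38.3 tbsp
bread flour: 1/3 cup × 23/3 × 127 g/cup ÷ 1000 g/kg ≈ 0.3 kg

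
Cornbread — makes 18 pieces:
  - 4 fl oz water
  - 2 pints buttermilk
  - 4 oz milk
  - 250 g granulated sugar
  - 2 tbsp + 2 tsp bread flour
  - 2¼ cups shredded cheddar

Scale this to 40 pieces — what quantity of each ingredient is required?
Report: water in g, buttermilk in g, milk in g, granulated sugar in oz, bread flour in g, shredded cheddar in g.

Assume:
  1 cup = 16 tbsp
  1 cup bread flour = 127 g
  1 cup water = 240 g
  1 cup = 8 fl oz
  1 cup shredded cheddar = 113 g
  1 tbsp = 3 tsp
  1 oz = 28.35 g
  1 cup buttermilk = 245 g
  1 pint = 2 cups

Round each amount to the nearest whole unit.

water: 267 g; buttermilk: 2178 g; milk: 252 g; granulated sugar: 20 oz; bread flour: 47 g; shredded cheddar: 565 g

Scaling factor: 40/18 = 20/9.
water: 4 fl oz × 20/9 ÷ 8 fl oz/cup × 240 g/cup ≈ 267 g
buttermilk: 2 pint × 20/9 × 2 cup/pint × 245 g/cup ≈ 2178 g
milk: 4 oz × 20/9 × 28.35 g/oz = 252 g
granulated sugar: 250 g × 20/9 ÷ 28.35 g/oz ≈ 20 oz
bread flour: (2 tbsp + 2 tsp = 8/3 tbsp) × 20/9 ÷ 16 tbsp/cup × 127 g/cup ≈ 47 g
shredded cheddar: 2.25 cup × 20/9 × 113 g/cup = 565 g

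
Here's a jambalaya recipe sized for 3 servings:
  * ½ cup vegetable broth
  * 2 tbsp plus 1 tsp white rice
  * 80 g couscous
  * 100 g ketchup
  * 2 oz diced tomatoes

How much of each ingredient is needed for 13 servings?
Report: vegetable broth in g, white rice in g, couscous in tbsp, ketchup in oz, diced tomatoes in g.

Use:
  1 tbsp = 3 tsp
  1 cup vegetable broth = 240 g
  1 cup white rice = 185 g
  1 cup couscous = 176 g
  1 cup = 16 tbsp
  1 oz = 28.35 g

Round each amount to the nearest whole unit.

Scaling factor: 13/3.
vegetable broth: 0.5 cup × 13/3 × 240 g/cup = 520 g
white rice: (2 tbsp + 1 tsp = 7/3 tbsp) × 13/3 ÷ 16 tbsp/cup × 185 g/cup ≈ 117 g
couscous: 80 g × 13/3 ÷ 176 g/cup × 16 tbsp/cup ≈ 32 tbsp
ketchup: 100 g × 13/3 ÷ 28.35 g/oz ≈ 15 oz
diced tomatoes: 2 oz × 13/3 × 28.35 g/oz ≈ 246 g

vegetable broth: 520 g; white rice: 117 g; couscous: 32 tbsp; ketchup: 15 oz; diced tomatoes: 246 g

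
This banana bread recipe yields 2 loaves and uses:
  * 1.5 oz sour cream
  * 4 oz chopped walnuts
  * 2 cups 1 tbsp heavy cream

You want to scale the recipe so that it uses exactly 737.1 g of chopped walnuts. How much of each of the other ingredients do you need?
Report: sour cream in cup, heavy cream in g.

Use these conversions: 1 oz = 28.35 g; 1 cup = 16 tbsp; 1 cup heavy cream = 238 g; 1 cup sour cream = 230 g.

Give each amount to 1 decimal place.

The original recipe has 113.4 g of chopped walnuts, so the scaling factor is 737.1 ÷ 113.4 = 13/2 = 6.5.
sour cream: 1.5 oz × 13/2 × 28.35 g/oz ÷ 230 g/cup ≈ 1.2 cup
heavy cream: (2 cup + 1 tbsp = 2.0625 cup) × 13/2 × 238 g/cup ≈ 3190.7 g

sour cream: 1.2 cup; heavy cream: 3190.7 g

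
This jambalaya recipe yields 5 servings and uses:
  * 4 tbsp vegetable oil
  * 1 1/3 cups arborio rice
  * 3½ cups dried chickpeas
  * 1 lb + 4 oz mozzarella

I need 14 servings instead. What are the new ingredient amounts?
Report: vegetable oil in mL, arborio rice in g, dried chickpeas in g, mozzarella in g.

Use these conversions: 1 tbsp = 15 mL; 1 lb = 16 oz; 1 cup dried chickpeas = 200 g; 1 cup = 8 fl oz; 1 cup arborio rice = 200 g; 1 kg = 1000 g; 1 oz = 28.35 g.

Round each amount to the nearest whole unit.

vegetable oil: 168 mL; arborio rice: 747 g; dried chickpeas: 1960 g; mozzarella: 1588 g

Scaling factor: 14/5 = 2.8.
vegetable oil: 4 tbsp × 14/5 × 15 mL/tbsp = 168 mL
arborio rice: 4/3 cup × 14/5 × 200 g/cup ≈ 747 g
dried chickpeas: 3.5 cup × 14/5 × 200 g/cup = 1960 g
mozzarella: (1 lb + 4 oz = 1.25 lb) × 14/5 × 16 oz/lb × 28.35 g/oz ≈ 1588 g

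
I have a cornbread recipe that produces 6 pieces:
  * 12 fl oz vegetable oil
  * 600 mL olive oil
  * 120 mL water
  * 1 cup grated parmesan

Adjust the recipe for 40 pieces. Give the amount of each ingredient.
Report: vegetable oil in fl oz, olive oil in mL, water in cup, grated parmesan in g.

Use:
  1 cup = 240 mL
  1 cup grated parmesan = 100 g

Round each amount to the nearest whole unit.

vegetable oil: 80 fl oz; olive oil: 4000 mL; water: 3 cup; grated parmesan: 667 g

Scaling factor: 40/6 = 20/3.
vegetable oil: 12 fl oz × 20/3 = 80 fl oz
olive oil: 600 mL × 20/3 = 4000 mL
water: 120 mL × 20/3 ÷ 240 mL/cup ≈ 3 cup
grated parmesan: 1 cup × 20/3 × 100 g/cup ≈ 667 g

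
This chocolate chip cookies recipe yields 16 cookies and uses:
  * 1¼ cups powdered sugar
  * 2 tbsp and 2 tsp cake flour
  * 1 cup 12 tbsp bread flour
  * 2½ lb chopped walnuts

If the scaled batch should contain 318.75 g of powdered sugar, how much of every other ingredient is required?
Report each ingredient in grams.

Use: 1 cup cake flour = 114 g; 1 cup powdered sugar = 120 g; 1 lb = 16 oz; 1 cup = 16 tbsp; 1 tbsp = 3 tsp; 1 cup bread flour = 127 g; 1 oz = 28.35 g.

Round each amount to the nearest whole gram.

The original recipe has 150 g of powdered sugar, so the scaling factor is 318.75 ÷ 150 = 17/8 = 2.125.
cake flour: (2 tbsp + 2 tsp = 8/3 tbsp) × 17/8 ÷ 16 tbsp/cup × 114 g/cup ≈ 40 g
bread flour: (1 cup + 12 tbsp = 1.75 cup) × 17/8 × 127 g/cup ≈ 472 g
chopped walnuts: 2.5 lb × 17/8 × 16 oz/lb × 28.35 g/oz ≈ 2410 g

cake flour: 40 g; bread flour: 472 g; chopped walnuts: 2410 g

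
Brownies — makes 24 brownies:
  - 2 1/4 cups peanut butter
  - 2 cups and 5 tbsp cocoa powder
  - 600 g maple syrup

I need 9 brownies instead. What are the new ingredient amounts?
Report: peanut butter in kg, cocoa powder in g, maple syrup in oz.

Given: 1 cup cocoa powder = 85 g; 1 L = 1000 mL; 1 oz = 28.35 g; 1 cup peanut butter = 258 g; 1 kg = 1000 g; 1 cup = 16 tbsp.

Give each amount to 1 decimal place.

peanut butter: 0.2 kg; cocoa powder: 73.7 g; maple syrup: 7.9 oz

Scaling factor: 9/24 = 3/8 = 0.375.
peanut butter: 2.25 cup × 3/8 × 258 g/cup ÷ 1000 g/kg ≈ 0.2 kg
cocoa powder: (2 cup + 5 tbsp = 2.3125 cup) × 3/8 × 85 g/cup ≈ 73.7 g
maple syrup: 600 g × 3/8 ÷ 28.35 g/oz ≈ 7.9 oz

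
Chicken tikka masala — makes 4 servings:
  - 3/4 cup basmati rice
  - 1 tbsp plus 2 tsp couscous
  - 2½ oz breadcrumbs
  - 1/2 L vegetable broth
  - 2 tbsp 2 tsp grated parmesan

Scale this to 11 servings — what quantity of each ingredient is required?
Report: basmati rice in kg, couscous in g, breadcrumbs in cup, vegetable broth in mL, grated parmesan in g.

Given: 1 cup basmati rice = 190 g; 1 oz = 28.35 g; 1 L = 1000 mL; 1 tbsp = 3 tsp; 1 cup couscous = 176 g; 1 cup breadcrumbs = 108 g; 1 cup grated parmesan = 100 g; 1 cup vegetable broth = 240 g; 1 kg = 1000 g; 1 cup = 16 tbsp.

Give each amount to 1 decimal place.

Scaling factor: 11/4 = 2.75.
basmati rice: 0.75 cup × 11/4 × 190 g/cup ÷ 1000 g/kg ≈ 0.4 kg
couscous: (1 tbsp + 2 tsp = 5/3 tbsp) × 11/4 ÷ 16 tbsp/cup × 176 g/cup ≈ 50.4 g
breadcrumbs: 2.5 oz × 11/4 × 28.35 g/oz ÷ 108 g/cup ≈ 1.8 cup
vegetable broth: 0.5 L × 11/4 × 1000 mL/L = 1375.0 mL
grated parmesan: (2 tbsp + 2 tsp = 8/3 tbsp) × 11/4 ÷ 16 tbsp/cup × 100 g/cup ≈ 45.8 g

basmati rice: 0.4 kg; couscous: 50.4 g; breadcrumbs: 1.8 cup; vegetable broth: 1375.0 mL; grated parmesan: 45.8 g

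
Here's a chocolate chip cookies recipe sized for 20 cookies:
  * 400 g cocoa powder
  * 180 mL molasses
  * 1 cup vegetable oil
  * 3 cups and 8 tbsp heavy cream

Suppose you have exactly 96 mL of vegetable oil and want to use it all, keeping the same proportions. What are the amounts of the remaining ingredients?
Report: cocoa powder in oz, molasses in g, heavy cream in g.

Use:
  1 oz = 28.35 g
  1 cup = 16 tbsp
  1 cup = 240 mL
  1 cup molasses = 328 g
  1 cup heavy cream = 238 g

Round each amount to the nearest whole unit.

cocoa powder: 6 oz; molasses: 98 g; heavy cream: 333 g

The original recipe has 240 mL of vegetable oil, so the scaling factor is 96 ÷ 240 = 2/5 = 0.4.
cocoa powder: 400 g × 2/5 ÷ 28.35 g/oz ≈ 6 oz
molasses: 180 mL × 2/5 ÷ 240 mL/cup × 328 g/cup ≈ 98 g
heavy cream: (3 cup + 8 tbsp = 3.5 cup) × 2/5 × 238 g/cup ≈ 333 g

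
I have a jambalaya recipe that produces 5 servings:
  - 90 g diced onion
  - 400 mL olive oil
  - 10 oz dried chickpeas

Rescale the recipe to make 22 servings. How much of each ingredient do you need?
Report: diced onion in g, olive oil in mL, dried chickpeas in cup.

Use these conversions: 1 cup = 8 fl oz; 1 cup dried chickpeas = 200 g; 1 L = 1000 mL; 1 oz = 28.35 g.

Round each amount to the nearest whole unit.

diced onion: 396 g; olive oil: 1760 mL; dried chickpeas: 6 cup

Scaling factor: 22/5 = 4.4.
diced onion: 90 g × 22/5 = 396 g
olive oil: 400 mL × 22/5 = 1760 mL
dried chickpeas: 10 oz × 22/5 × 28.35 g/oz ÷ 200 g/cup ≈ 6 cup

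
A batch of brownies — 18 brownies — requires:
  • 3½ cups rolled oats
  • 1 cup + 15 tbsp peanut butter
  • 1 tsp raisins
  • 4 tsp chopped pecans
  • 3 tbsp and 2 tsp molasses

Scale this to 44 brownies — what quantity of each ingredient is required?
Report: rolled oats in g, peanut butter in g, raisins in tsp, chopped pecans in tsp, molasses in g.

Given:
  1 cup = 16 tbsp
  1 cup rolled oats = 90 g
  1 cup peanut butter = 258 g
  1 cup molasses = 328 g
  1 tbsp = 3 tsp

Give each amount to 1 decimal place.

rolled oats: 770.0 g; peanut butter: 1221.9 g; raisins: 2.4 tsp; chopped pecans: 9.8 tsp; molasses: 183.7 g

Scaling factor: 44/18 = 22/9.
rolled oats: 3.5 cup × 22/9 × 90 g/cup = 770.0 g
peanut butter: (1 cup + 15 tbsp = 1.9375 cup) × 22/9 × 258 g/cup ≈ 1221.9 g
raisins: 1 tsp × 22/9 ≈ 2.4 tsp
chopped pecans: 4 tsp × 22/9 ≈ 9.8 tsp
molasses: (3 tbsp + 2 tsp = 11/3 tbsp) × 22/9 ÷ 16 tbsp/cup × 328 g/cup ≈ 183.7 g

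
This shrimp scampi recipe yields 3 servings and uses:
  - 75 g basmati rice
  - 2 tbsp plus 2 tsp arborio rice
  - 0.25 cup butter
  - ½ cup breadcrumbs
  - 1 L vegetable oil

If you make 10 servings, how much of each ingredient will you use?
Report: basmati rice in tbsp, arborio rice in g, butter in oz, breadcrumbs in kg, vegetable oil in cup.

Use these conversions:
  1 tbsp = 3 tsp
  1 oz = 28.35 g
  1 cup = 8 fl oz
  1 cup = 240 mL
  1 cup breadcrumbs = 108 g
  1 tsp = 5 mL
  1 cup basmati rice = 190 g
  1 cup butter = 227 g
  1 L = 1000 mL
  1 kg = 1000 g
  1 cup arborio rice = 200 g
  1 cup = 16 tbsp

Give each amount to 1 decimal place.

basmati rice: 21.1 tbsp; arborio rice: 111.1 g; butter: 6.7 oz; breadcrumbs: 0.2 kg; vegetable oil: 13.9 cup

Scaling factor: 10/3.
basmati rice: 75 g × 10/3 ÷ 190 g/cup × 16 tbsp/cup ≈ 21.1 tbsp
arborio rice: (2 tbsp + 2 tsp = 8/3 tbsp) × 10/3 ÷ 16 tbsp/cup × 200 g/cup ≈ 111.1 g
butter: 0.25 cup × 10/3 × 227 g/cup ÷ 28.35 g/oz ≈ 6.7 oz
breadcrumbs: 0.5 cup × 10/3 × 108 g/cup ÷ 1000 g/kg ≈ 0.2 kg
vegetable oil: 1 L × 10/3 × 1000 mL/L ÷ 240 mL/cup ≈ 13.9 cup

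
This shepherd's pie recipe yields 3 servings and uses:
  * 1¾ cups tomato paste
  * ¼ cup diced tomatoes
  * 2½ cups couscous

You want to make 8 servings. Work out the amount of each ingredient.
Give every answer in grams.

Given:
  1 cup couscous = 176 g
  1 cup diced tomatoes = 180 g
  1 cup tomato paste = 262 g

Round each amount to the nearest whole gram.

Scaling factor: 8/3.
tomato paste: 1.75 cup × 8/3 × 262 g/cup ≈ 1223 g
diced tomatoes: 0.25 cup × 8/3 × 180 g/cup = 120 g
couscous: 2.5 cup × 8/3 × 176 g/cup ≈ 1173 g

tomato paste: 1223 g; diced tomatoes: 120 g; couscous: 1173 g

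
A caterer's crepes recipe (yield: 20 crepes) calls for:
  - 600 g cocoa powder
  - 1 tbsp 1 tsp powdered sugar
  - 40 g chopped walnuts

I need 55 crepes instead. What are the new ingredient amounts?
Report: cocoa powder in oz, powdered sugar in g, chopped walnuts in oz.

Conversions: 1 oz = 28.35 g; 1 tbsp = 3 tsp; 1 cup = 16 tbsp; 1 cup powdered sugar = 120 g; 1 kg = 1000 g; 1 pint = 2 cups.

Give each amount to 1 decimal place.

Scaling factor: 55/20 = 11/4 = 2.75.
cocoa powder: 600 g × 11/4 ÷ 28.35 g/oz ≈ 58.2 oz
powdered sugar: (1 tbsp + 1 tsp = 4/3 tbsp) × 11/4 ÷ 16 tbsp/cup × 120 g/cup = 27.5 g
chopped walnuts: 40 g × 11/4 ÷ 28.35 g/oz ≈ 3.9 oz

cocoa powder: 58.2 oz; powdered sugar: 27.5 g; chopped walnuts: 3.9 oz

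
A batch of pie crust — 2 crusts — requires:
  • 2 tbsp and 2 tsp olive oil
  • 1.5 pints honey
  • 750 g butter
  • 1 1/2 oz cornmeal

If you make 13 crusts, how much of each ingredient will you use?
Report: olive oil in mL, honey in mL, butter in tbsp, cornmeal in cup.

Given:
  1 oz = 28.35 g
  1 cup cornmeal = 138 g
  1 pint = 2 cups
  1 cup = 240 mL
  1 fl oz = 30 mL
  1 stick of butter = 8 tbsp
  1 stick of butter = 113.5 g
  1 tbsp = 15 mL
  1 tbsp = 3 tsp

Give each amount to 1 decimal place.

olive oil: 260.0 mL; honey: 4680.0 mL; butter: 343.6 tbsp; cornmeal: 2.0 cup

Scaling factor: 13/2 = 6.5.
olive oil: (2 tbsp + 2 tsp = 8/3 tbsp) × 13/2 × 15 mL/tbsp = 260.0 mL
honey: 1.5 pint × 13/2 × 2 cup/pint × 240 mL/cup = 4680.0 mL
butter: 750 g × 13/2 ÷ 113.5 g/stick × 8 tbsp/stick ≈ 343.6 tbsp
cornmeal: 1.5 oz × 13/2 × 28.35 g/oz ÷ 138 g/cup ≈ 2.0 cup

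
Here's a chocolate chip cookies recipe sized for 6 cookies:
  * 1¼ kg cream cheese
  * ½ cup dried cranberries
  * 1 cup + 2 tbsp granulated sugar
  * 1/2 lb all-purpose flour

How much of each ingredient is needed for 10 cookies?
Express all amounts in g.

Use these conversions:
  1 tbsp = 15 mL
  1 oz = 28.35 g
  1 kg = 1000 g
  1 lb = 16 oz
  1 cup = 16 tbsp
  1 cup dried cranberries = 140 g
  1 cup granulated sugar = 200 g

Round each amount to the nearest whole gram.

cream cheese: 2083 g; dried cranberries: 117 g; granulated sugar: 375 g; all-purpose flour: 378 g

Scaling factor: 10/6 = 5/3.
cream cheese: 1.25 kg × 5/3 × 1000 g/kg ≈ 2083 g
dried cranberries: 0.5 cup × 5/3 × 140 g/cup ≈ 117 g
granulated sugar: (1 cup + 2 tbsp = 1.125 cup) × 5/3 × 200 g/cup = 375 g
all-purpose flour: 0.5 lb × 5/3 × 16 oz/lb × 28.35 g/oz = 378 g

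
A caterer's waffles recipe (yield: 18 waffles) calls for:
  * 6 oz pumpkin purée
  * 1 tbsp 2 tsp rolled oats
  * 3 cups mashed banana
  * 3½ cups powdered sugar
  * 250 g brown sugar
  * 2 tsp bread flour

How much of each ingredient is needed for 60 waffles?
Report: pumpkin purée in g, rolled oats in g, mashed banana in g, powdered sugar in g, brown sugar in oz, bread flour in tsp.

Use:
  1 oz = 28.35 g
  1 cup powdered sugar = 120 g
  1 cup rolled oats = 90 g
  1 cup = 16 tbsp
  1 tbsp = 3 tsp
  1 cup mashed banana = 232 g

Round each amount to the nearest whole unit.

Scaling factor: 60/18 = 10/3.
pumpkin purée: 6 oz × 10/3 × 28.35 g/oz = 567 g
rolled oats: (1 tbsp + 2 tsp = 5/3 tbsp) × 10/3 ÷ 16 tbsp/cup × 90 g/cup ≈ 31 g
mashed banana: 3 cup × 10/3 × 232 g/cup = 2320 g
powdered sugar: 3.5 cup × 10/3 × 120 g/cup = 1400 g
brown sugar: 250 g × 10/3 ÷ 28.35 g/oz ≈ 29 oz
bread flour: 2 tsp × 10/3 ≈ 7 tsp

pumpkin purée: 567 g; rolled oats: 31 g; mashed banana: 2320 g; powdered sugar: 1400 g; brown sugar: 29 oz; bread flour: 7 tsp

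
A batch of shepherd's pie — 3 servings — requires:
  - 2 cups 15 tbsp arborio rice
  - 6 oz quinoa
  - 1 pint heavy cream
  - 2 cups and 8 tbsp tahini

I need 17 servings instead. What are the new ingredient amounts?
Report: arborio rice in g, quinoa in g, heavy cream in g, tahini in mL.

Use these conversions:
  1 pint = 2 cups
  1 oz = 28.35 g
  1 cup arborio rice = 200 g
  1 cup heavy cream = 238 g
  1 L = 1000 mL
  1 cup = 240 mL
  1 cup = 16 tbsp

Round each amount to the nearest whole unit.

arborio rice: 3329 g; quinoa: 964 g; heavy cream: 2697 g; tahini: 3400 mL

Scaling factor: 17/3.
arborio rice: (2 cup + 15 tbsp = 2.9375 cup) × 17/3 × 200 g/cup ≈ 3329 g
quinoa: 6 oz × 17/3 × 28.35 g/oz ≈ 964 g
heavy cream: 1 pint × 17/3 × 2 cup/pint × 238 g/cup ≈ 2697 g
tahini: (2 cup + 8 tbsp = 2.5 cup) × 17/3 × 240 mL/cup = 3400 mL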